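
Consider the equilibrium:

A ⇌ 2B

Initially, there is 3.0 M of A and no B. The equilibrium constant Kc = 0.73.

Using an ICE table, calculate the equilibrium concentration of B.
[B] = 1.309 M

ICE: [A] = 3.0 − x, [B] = 2x.
Kc = (2x)²/(3.0 − x) = 0.73 ⇒ 4x² + 0.73x − 2.19 = 0.
x = (−0.73 + √(0.73² + 4·4·2.19))/(2·4) = (−0.73 + √35.573)/8 = 0.65429.
[B] = 2x = 1.309 M.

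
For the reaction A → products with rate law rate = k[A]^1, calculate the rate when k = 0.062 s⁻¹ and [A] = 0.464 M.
0.02877 M/s

rate = k·[A]^1 = 0.062·(0.464)^1 = 0.062·0.464 = 0.02877 M/s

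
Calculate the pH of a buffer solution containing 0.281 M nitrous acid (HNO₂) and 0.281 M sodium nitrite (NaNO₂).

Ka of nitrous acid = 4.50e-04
pH = 3.35

pKa = -log(4.50e-04) = 3.35. pH = pKa + log([A⁻]/[HA]) = 3.35 + log(0.281/0.281)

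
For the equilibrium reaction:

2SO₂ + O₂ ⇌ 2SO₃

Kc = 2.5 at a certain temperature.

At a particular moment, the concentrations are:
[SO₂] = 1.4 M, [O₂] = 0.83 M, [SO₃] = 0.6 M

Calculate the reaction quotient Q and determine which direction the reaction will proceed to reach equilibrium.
Q = 0.221, Q < K, reaction proceeds forward (toward products)

Q = ([SO₃]^2) / ([SO₂]^2 × [O₂])
  = ((0.6)^2) / ((1.4)^2·(0.83)) = 0.36/1.6268 = 0.2213
Since Q = 0.2213 < Kc = 2.5, the reaction proceeds forward (toward products) to reach equilibrium.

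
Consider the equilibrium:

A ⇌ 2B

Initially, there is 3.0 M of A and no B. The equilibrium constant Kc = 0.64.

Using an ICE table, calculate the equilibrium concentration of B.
[B] = 1.235 M

ICE: [A] = 3.0 − x, [B] = 2x.
Kc = (2x)²/(3.0 − x) = 0.64 ⇒ 4x² + 0.64x − 1.92 = 0.
x = (−0.64 + √(0.64² + 4·4·1.92))/(2·4) = (−0.64 + √31.13)/8 = 0.61742.
[B] = 2x = 1.235 M.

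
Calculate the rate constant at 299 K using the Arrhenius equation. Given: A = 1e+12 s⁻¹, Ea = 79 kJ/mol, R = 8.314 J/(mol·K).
1.58e-02 s⁻¹

k = A·exp(-Ea/(R·T)) = 1e+12·exp(-79000/(8.314·299)) = 1e+12·exp(-31.7794) = 1e+12·1.5790e-14 = 1.58e-02 s⁻¹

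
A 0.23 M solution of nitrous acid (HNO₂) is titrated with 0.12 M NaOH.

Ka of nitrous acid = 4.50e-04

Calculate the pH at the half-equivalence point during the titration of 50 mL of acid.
pH = pKa = 3.35

At the half-equivalence point, [HA] = [A⁻], so by Henderson–Hasselbalch pH = pKa + log(1) = pKa.
pKa = −log(4.50e-04) = 3.35.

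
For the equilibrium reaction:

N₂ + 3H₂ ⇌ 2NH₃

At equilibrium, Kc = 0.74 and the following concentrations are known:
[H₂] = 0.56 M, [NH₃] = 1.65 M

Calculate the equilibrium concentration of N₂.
[N₂] = 20.9494 M

Kc = ([NH₃]^2) / ([N₂] × [H₂]^3) = 0.74
[N₂]^1 = (product terms)/(Kc · other reactant terms) = 2.7225 / (0.74 · 0.17562) = 20.949
[N₂] = 20.9494 M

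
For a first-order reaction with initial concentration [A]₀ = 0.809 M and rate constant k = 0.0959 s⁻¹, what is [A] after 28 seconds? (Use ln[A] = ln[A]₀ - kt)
0.0552 M

ln[A] = ln[A]₀ - k·t = ln(0.809) - (0.0959)·(28) = -0.2120 - 2.6852 = -2.8972
[A] = e^(-2.8972) = 0.0552 M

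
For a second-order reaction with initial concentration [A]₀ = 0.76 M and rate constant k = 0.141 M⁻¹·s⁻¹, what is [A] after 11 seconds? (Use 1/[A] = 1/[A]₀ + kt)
0.3488 M

1/[A] = 1/[A]₀ + k·t = 1/0.76 + (0.141)·(11) = 1.3158 + 1.5510 = 2.8668
[A] = 1/2.8668 = 0.3488 M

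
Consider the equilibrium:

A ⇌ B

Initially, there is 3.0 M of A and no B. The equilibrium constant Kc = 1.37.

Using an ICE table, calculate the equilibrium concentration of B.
[B] = 1.734 M

ICE: [A] = 3.0 − x, [B] = x.
Kc = x/(3.0 − x) = 1.37 ⇒ x = 1.37·3.0/(1 + 1.37) = 4.11/2.37 = 1.734.
[B] = x = 1.734 M.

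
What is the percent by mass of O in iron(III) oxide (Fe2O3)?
Mass of O in formula = 16.0 × 3 = 48 g/mol
Molar mass = 159.7 g/mol
% O = (48/159.7) × 100% = 30.06%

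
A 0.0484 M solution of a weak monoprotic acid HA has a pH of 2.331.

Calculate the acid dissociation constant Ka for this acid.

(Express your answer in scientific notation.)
K_a = 4.98e-04

[H⁺] = 10^(−pH) = 10^(−2.331) = 4.667e-03 M. For HA ⇌ H⁺ + A⁻, Ka = x²/(C − x) = (4.667e-03)²/(0.0484 − 4.667e-03) = 4.98e-04.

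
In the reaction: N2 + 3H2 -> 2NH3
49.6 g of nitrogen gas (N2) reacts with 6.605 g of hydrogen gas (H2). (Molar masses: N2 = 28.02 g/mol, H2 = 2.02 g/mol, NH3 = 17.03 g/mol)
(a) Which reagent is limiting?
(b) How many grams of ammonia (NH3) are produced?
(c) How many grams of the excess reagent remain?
(a) H2, (b) 37.12 g, (c) 19.06 g

Moles of N2 = 49.6 g ÷ 28.02 g/mol = 1.77016 mol
Moles of H2 = 6.605 g ÷ 2.02 g/mol = 3.2698 mol
Moles ÷ coefficient: N2: 1.77016/1 = 1.77, H2: 3.2698/3 = 1.09
(a) H2 has the smaller value, so H2 is the limiting reagent.
(b) Moles of NH3 = 3.2698 mol H2 × (2/3) = 2.17987 mol; mass = 2.17987 mol × 17.03 g/mol = 37.12 g
(c) N2 consumed = 3.2698 × (1/3) = 1.08993 mol; remaining = 1.77016 − 1.08993 = 0.68023 mol; mass = 0.68023 mol × 28.02 g/mol = 19.06 g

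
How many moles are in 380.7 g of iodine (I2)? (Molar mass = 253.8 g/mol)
Moles = 380.7 g ÷ 253.8 g/mol = 1.5 mol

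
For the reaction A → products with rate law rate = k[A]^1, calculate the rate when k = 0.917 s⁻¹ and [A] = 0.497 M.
0.4557 M/s

rate = k·[A]^1 = 0.917·(0.497)^1 = 0.917·0.497 = 0.4557 M/s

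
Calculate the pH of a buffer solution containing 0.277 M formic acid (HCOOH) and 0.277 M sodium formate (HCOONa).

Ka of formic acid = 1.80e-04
pH = 3.74

pKa = -log(1.80e-04) = 3.74. pH = pKa + log([A⁻]/[HA]) = 3.74 + log(0.277/0.277)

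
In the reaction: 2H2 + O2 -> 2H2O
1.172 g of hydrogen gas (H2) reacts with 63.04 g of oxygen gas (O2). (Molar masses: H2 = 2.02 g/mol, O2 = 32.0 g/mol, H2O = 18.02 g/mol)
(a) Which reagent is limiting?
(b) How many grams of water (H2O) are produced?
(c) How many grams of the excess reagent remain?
(a) H2, (b) 10.46 g, (c) 53.76 g

Moles of H2 = 1.172 g ÷ 2.02 g/mol = 0.580198 mol
Moles of O2 = 63.04 g ÷ 32.0 g/mol = 1.97 mol
Moles ÷ coefficient: H2: 0.580198/2 = 0.2901, O2: 1.97/1 = 1.97
(a) H2 has the smaller value, so H2 is the limiting reagent.
(b) Moles of H2O = 0.580198 mol H2 × (2/2) = 0.580198 mol; mass = 0.580198 mol × 18.02 g/mol = 10.46 g
(c) O2 consumed = 0.580198 × (1/2) = 0.290099 mol; remaining = 1.97 − 0.290099 = 1.6799 mol; mass = 1.6799 mol × 32.0 g/mol = 53.76 g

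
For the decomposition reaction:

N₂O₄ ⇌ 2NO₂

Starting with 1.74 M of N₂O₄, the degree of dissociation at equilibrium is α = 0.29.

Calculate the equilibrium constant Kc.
K_c = 0.8244

x = α·[A]₀ = 0.29 × 1.74 = 0.5046 M dissociated.
At eq: [N₂O₄] = 1.74 − 0.5046 = 1.235 M; [NO₂] = 2x = 1.009 M.
Kc = [NO₂]²/[N₂O₄] = (1.009)²/1.235 = 0.8244.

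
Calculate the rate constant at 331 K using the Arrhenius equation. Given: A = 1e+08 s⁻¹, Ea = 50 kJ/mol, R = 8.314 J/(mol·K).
1.29e+00 s⁻¹

k = A·exp(-Ea/(R·T)) = 1e+08·exp(-50000/(8.314·331)) = 1e+08·exp(-18.1690) = 1e+08·1.2861e-08 = 1.29e+00 s⁻¹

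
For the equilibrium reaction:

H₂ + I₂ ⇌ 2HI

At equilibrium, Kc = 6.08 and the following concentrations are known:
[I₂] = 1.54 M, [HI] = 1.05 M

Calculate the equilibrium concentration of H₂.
[H₂] = 0.1177 M

Kc = ([HI]^2) / ([H₂] × [I₂]) = 6.08
[H₂]^1 = (product terms)/(Kc · other reactant terms) = 1.1025 / (6.08 · 1.54) = 0.11775
[H₂] = 0.1177 M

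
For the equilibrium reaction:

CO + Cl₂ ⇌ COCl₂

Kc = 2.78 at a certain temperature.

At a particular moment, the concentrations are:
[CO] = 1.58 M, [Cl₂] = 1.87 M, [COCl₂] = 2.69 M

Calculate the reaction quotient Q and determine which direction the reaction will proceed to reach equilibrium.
Q = 0.910, Q < K, reaction proceeds forward (toward products)

Q = ([COCl₂]) / ([CO] × [Cl₂])
  = ((2.69)) / ((1.58)·(1.87)) = 2.69/2.9546 = 0.9104
Since Q = 0.9104 < Kc = 2.78, the reaction proceeds forward (toward products) to reach equilibrium.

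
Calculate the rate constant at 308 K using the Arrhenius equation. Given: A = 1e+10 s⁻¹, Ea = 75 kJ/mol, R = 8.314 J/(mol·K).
1.91e-03 s⁻¹

k = A·exp(-Ea/(R·T)) = 1e+10·exp(-75000/(8.314·308)) = 1e+10·exp(-29.2887) = 1e+10·1.9058e-13 = 1.91e-03 s⁻¹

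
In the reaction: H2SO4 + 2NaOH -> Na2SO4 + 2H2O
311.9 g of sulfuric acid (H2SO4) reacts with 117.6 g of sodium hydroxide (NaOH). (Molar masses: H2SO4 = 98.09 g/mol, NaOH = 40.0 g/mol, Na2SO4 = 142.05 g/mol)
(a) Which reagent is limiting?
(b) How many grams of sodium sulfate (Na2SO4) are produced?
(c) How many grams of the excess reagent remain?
(a) NaOH, (b) 208.8 g, (c) 167.7 g

Moles of H2SO4 = 311.9 g ÷ 98.09 g/mol = 3.17973 mol
Moles of NaOH = 117.6 g ÷ 40.0 g/mol = 2.94 mol
Moles ÷ coefficient: H2SO4: 3.17973/1 = 3.18, NaOH: 2.94/2 = 1.47
(a) NaOH has the smaller value, so NaOH is the limiting reagent.
(b) Moles of Na2SO4 = 2.94 mol NaOH × (1/2) = 1.47 mol; mass = 1.47 mol × 142.05 g/mol = 208.8 g
(c) H2SO4 consumed = 2.94 × (1/2) = 1.47 mol; remaining = 3.17973 − 1.47 = 1.70973 mol; mass = 1.70973 mol × 98.09 g/mol = 167.7 g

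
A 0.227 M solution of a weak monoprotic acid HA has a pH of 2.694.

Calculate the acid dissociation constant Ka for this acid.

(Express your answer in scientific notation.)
K_a = 1.82e-05

[H⁺] = 10^(−pH) = 10^(−2.694) = 2.023e-03 M. For HA ⇌ H⁺ + A⁻, Ka = x²/(C − x) = (2.023e-03)²/(0.227 − 2.023e-03) = 1.82e-05.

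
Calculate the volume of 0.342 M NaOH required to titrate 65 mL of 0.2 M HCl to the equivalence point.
V_{base} = 38.0 mL

At equivalence: moles acid = moles base.
moles HCl = 0.2 M × 0.065 L = 0.013 mol
V_NaOH = 0.013 mol ÷ 0.342 M = 0.03801 L = 38.0 mL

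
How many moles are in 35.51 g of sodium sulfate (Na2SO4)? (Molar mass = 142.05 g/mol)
Moles = 35.51 g ÷ 142.05 g/mol = 0.25 mol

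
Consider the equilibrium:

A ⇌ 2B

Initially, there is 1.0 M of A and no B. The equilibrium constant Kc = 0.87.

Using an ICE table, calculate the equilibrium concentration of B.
[B] = 0.740 M

ICE: [A] = 1.0 − x, [B] = 2x.
Kc = (2x)²/(1.0 − x) = 0.87 ⇒ 4x² + 0.87x − 0.87 = 0.
x = (−0.87 + √(0.87² + 4·4·0.87))/(2·4) = (−0.87 + √14.677)/8 = 0.37013.
[B] = 2x = 0.740 M.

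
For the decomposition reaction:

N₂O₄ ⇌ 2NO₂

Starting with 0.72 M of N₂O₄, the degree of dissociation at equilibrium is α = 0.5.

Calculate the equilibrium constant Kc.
K_c = 1.4400

x = α·[A]₀ = 0.5 × 0.72 = 0.36 M dissociated.
At eq: [N₂O₄] = 0.72 − 0.36 = 0.36 M; [NO₂] = 2x = 0.72 M.
Kc = [NO₂]²/[N₂O₄] = (0.72)²/0.36 = 1.44.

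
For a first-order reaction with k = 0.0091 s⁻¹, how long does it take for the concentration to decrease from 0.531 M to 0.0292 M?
318.75 s

From ln[A] = ln[A]₀ - k·t: t = ln([A]₀/[A])/k = ln(0.531/0.0292)/0.0091 = ln(18.1849)/0.0091 = 2.9006/0.0091 = 318.75 s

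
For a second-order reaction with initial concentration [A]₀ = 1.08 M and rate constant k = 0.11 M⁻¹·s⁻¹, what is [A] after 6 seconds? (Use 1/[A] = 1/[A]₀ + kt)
0.6305 M

1/[A] = 1/[A]₀ + k·t = 1/1.08 + (0.11)·(6) = 0.9259 + 0.6600 = 1.5859
[A] = 1/1.5859 = 0.6305 M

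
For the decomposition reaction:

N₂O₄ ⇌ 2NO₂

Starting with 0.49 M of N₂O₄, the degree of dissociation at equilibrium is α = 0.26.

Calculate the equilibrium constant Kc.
K_c = 0.1790

x = α·[A]₀ = 0.26 × 0.49 = 0.1274 M dissociated.
At eq: [N₂O₄] = 0.49 − 0.1274 = 0.3626 M; [NO₂] = 2x = 0.2548 M.
Kc = [NO₂]²/[N₂O₄] = (0.2548)²/0.3626 = 0.179.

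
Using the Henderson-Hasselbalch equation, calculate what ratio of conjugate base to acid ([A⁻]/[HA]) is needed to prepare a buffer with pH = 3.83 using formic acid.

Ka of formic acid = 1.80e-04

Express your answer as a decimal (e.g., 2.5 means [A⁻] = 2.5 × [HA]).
[A⁻]/[HA] = 1.217

pKa = −log(1.80e-04) = 3.7447. pH = pKa + log([A⁻]/[HA]). 3.83 = 3.7447 + log(ratio). log(ratio) = 3.83 − 3.7447 = 0.0853. ratio = 10^(0.0853) = 1.217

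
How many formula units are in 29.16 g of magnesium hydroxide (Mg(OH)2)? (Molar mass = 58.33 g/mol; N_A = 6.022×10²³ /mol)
Moles = 29.16 g ÷ 58.33 g/mol = 0.499914 mol
Formula units = 0.499914 mol × 6.022×10²³ /mol = 3.010e+23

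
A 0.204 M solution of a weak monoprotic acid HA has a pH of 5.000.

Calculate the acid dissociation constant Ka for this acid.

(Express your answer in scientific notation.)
K_a = 4.90e-10

[H⁺] = 10^(−pH) = 10^(−5.000) = 1.000e-05 M. For HA ⇌ H⁺ + A⁻, Ka = x²/(C − x) = (1.000e-05)²/(0.204 − 1.000e-05) = 4.90e-10.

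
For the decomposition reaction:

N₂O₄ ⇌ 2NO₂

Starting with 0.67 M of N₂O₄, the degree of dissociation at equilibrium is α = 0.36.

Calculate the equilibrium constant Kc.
K_c = 0.5427

x = α·[A]₀ = 0.36 × 0.67 = 0.2412 M dissociated.
At eq: [N₂O₄] = 0.67 − 0.2412 = 0.4288 M; [NO₂] = 2x = 0.4824 M.
Kc = [NO₂]²/[N₂O₄] = (0.4824)²/0.4288 = 0.5427.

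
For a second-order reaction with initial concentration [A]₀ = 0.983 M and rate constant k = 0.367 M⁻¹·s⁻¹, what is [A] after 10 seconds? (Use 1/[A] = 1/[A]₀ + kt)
0.2133 M

1/[A] = 1/[A]₀ + k·t = 1/0.983 + (0.367)·(10) = 1.0173 + 3.6700 = 4.6873
[A] = 1/4.6873 = 0.2133 M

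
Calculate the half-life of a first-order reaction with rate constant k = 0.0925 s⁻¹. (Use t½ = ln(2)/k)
7.49 s

t½ = ln(2)/k = 0.6931/0.0925 = 7.49 s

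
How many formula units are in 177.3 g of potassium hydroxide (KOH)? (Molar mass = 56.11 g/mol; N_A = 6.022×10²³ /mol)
Moles = 177.3 g ÷ 56.11 g/mol = 3.15986 mol
Formula units = 3.15986 mol × 6.022×10²³ /mol = 1.903e+24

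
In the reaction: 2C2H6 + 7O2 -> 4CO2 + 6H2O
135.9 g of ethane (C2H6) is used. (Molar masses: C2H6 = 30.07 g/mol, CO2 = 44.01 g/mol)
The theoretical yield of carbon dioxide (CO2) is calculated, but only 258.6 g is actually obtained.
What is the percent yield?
Moles of C2H6 = 135.9 g ÷ 30.07 g/mol = 4.51945 mol
Mole ratio: 4 mol CO2 / 2 mol C2H6
Moles of CO2 = 4.51945 × (4/2) = 9.03891 mol
Theoretical yield = 9.03891 mol × 44.01 g/mol = 397.8 g
Actual yield = 258.6 g
Percent yield = (258.6 / 397.8) × 100% = 65.0%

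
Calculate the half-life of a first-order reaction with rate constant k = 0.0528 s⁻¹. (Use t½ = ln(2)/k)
13.13 s

t½ = ln(2)/k = 0.6931/0.0528 = 13.13 s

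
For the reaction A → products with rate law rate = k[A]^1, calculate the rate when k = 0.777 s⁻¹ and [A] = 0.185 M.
0.1437 M/s

rate = k·[A]^1 = 0.777·(0.185)^1 = 0.777·0.185 = 0.1437 M/s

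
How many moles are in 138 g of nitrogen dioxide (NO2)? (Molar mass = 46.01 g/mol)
Moles = 138 g ÷ 46.01 g/mol = 2.999 mol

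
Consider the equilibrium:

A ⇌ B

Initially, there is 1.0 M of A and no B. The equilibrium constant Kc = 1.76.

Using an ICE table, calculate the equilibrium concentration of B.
[B] = 0.638 M

ICE: [A] = 1.0 − x, [B] = x.
Kc = x/(1.0 − x) = 1.76 ⇒ x = 1.76·1.0/(1 + 1.76) = 1.76/2.76 = 0.6377.
[B] = x = 0.638 M.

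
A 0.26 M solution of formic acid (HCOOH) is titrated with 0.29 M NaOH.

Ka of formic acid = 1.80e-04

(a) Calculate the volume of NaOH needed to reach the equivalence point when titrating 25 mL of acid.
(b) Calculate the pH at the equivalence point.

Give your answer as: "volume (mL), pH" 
V = 22.4 mL, pH = 8.44

(a) At equivalence: moles acid = moles base.
moles acid = 0.26 × 0.025 = 0.0065 mol; V_NaOH = 0.0065/0.29 = 0.02241 L = 22.4 mL.
(b) At equivalence, all acid → conjugate base A⁻ at [A⁻] = 0.0065/0.04741 = 0.1371 M.
Kb = Kw/Ka = 1.0e-14/1.80e-04 = 5.556e-11; [OH⁻] = √(Kb·[A⁻]) = 2.760e-06; pOH = 5.56; pH = 14 − pOH = 8.44.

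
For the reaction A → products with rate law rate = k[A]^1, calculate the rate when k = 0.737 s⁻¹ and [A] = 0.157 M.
0.1157 M/s

rate = k·[A]^1 = 0.737·(0.157)^1 = 0.737·0.157 = 0.1157 M/s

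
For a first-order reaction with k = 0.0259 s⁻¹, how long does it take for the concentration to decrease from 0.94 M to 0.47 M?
26.76 s

From ln[A] = ln[A]₀ - k·t: t = ln([A]₀/[A])/k = ln(0.94/0.47)/0.0259 = ln(2.0000)/0.0259 = 0.6931/0.0259 = 26.76 s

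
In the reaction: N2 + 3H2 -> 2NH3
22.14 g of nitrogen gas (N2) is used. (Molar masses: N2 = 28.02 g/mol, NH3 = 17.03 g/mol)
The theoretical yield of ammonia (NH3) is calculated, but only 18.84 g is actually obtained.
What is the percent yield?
Moles of N2 = 22.14 g ÷ 28.02 g/mol = 0.79015 mol
Mole ratio: 2 mol NH3 / 1 mol N2
Moles of NH3 = 0.79015 × (2/1) = 1.5803 mol
Theoretical yield = 1.5803 mol × 17.03 g/mol = 26.913 g
Actual yield = 18.84 g
Percent yield = (18.84 / 26.913) × 100% = 70.0%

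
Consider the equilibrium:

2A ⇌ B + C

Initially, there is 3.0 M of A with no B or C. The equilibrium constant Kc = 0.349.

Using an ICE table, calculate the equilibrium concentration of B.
[B] = 0.812 M

ICE: [A] = 3.0 − 2x, [B] = [C] = x.
Kc = x²/(3.0 − 2x)² = 0.349 ⇒ √Kc = x/(3.0 − 2x).
x = √0.349·3.0/(1 + 2√0.349) = 0.59076·3.0/2.1815 = 0.81241.
[B] = x = 0.812 M.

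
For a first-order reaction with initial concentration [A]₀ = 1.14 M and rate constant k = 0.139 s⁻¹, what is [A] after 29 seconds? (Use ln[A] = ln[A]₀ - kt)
0.0202 M

ln[A] = ln[A]₀ - k·t = ln(1.14) - (0.139)·(29) = 0.1310 - 4.0310 = -3.9000
[A] = e^(-3.9000) = 0.0202 M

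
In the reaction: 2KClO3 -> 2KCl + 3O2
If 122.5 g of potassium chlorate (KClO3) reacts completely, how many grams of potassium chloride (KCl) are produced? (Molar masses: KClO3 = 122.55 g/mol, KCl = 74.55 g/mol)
Moles of KClO3 = 122.5 g ÷ 122.55 g/mol = 0.999592 mol
Mole ratio: 2 mol KCl / 2 mol KClO3
Moles of KCl = 0.999592 × (2/2) = 0.999592 mol
Mass of KCl = 0.999592 mol × 74.55 g/mol = 74.52 g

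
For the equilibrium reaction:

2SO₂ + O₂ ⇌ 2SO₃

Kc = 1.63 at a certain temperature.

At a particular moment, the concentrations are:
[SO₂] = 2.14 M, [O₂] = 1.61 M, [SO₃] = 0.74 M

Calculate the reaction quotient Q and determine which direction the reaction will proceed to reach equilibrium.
Q = 0.074, Q < K, reaction proceeds forward (toward products)

Q = ([SO₃]^2) / ([SO₂]^2 × [O₂])
  = ((0.74)^2) / ((2.14)^2·(1.61)) = 0.5476/7.3732 = 0.07427
Since Q = 0.07427 < Kc = 1.63, the reaction proceeds forward (toward products) to reach equilibrium.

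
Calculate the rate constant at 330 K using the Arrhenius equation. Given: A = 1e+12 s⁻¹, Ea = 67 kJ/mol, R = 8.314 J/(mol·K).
2.48e+01 s⁻¹

k = A·exp(-Ea/(R·T)) = 1e+12·exp(-67000/(8.314·330)) = 1e+12·exp(-24.4203) = 1e+12·2.4797e-11 = 2.48e+01 s⁻¹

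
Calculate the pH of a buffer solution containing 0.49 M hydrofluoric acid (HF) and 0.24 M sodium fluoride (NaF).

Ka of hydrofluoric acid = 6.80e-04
pH = 2.86

pKa = -log(6.80e-04) = 3.17. pH = pKa + log([A⁻]/[HA]) = 3.17 + log(0.24/0.49)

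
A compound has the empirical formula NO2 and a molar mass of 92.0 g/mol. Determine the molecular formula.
Empirical formula mass of NO2 = 46.01 g/mol
Multiplier = 92.0 / 46.01 ≈ 2
Molecular formula = (NO2) × 2 = N2O4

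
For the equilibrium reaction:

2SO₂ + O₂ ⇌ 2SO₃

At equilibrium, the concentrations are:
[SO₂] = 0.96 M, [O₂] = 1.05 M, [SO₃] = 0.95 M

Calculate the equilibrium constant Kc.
K_c = 0.9326

Kc = ([SO₃]^2) / ([SO₂]^2 × [O₂])
   = ((0.95)^2) / ((0.96)^2·(1.05))
   = 0.9025 / 0.96768 = 0.9326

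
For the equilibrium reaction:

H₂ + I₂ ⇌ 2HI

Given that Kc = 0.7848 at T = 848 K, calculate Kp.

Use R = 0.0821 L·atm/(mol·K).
K_p = 0.7848

Δn = (moles gaseous products) − (moles gaseous reactants) = 0
T = 848 K; RT = 0.0821 × 848 = 69.6208
Kp = Kc·(RT)^Δn = 0.7848 × (69.6208)^0 = 0.7848 × 1 = 0.7848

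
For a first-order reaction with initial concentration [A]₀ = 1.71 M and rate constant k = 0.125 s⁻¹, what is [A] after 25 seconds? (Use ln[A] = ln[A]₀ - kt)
0.0751 M

ln[A] = ln[A]₀ - k·t = ln(1.71) - (0.125)·(25) = 0.5365 - 3.1250 = -2.5885
[A] = e^(-2.5885) = 0.0751 M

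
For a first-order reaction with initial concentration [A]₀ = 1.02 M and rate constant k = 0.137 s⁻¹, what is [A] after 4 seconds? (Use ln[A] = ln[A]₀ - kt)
0.5897 M

ln[A] = ln[A]₀ - k·t = ln(1.02) - (0.137)·(4) = 0.0198 - 0.5480 = -0.5282
[A] = e^(-0.5282) = 0.5897 M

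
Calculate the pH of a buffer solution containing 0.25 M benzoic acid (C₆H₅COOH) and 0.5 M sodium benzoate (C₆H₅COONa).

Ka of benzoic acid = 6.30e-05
pH = 4.50

pKa = -log(6.30e-05) = 4.20. pH = pKa + log([A⁻]/[HA]) = 4.20 + log(0.5/0.25)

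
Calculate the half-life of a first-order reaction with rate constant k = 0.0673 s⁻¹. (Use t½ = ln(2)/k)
10.30 s

t½ = ln(2)/k = 0.6931/0.0673 = 10.30 s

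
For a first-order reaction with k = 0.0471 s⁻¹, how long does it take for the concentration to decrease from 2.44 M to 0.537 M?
32.14 s

From ln[A] = ln[A]₀ - k·t: t = ln([A]₀/[A])/k = ln(2.44/0.537)/0.0471 = ln(4.5438)/0.0471 = 1.5138/0.0471 = 32.14 s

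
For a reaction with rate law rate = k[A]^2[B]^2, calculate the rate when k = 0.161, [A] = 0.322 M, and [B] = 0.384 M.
0.002462 M/s

rate = k·[A]^2·[B]^2 = 0.161·(0.322)^2·(0.384)^2 = 0.161·0.103684·0.147456 = 0.002462 M/s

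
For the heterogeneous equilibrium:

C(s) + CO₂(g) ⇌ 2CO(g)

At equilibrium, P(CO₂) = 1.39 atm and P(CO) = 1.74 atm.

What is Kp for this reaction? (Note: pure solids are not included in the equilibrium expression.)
K_p = 2.178

Solid C is excluded.
Kp = P(CO)²/P(CO₂) = (1.74)²/1.39 = 3.028/1.39 = 2.178.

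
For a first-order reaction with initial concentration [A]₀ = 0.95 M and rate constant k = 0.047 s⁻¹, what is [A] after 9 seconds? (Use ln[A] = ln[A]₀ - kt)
0.6223 M

ln[A] = ln[A]₀ - k·t = ln(0.95) - (0.047)·(9) = -0.0513 - 0.4230 = -0.4743
[A] = e^(-0.4743) = 0.6223 M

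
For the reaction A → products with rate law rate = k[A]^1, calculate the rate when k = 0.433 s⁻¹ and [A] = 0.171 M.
0.07404 M/s

rate = k·[A]^1 = 0.433·(0.171)^1 = 0.433·0.171 = 0.07404 M/s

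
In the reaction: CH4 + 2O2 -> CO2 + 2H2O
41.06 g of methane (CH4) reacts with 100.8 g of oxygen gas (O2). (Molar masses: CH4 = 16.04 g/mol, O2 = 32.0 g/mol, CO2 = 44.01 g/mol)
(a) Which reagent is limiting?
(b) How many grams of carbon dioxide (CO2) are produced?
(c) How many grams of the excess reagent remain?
(a) O2, (b) 69.32 g, (c) 15.8 g

Moles of CH4 = 41.06 g ÷ 16.04 g/mol = 2.55985 mol
Moles of O2 = 100.8 g ÷ 32.0 g/mol = 3.15 mol
Moles ÷ coefficient: CH4: 2.55985/1 = 2.56, O2: 3.15/2 = 1.575
(a) O2 has the smaller value, so O2 is the limiting reagent.
(b) Moles of CO2 = 3.15 mol O2 × (1/2) = 1.575 mol; mass = 1.575 mol × 44.01 g/mol = 69.32 g
(c) CH4 consumed = 3.15 × (1/2) = 1.575 mol; remaining = 2.55985 − 1.575 = 0.98485 mol; mass = 0.98485 mol × 16.04 g/mol = 15.8 g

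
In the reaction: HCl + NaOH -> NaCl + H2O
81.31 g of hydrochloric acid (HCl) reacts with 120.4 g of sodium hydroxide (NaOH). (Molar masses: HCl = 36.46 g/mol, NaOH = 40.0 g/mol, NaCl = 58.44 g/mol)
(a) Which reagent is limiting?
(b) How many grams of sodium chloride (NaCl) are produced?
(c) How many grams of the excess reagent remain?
(a) HCl, (b) 130.3 g, (c) 31.2 g

Moles of HCl = 81.31 g ÷ 36.46 g/mol = 2.23012 mol
Moles of NaOH = 120.4 g ÷ 40.0 g/mol = 3.01 mol
Moles ÷ coefficient: HCl: 2.23012/1 = 2.23, NaOH: 3.01/1 = 3.01
(a) HCl has the smaller value, so HCl is the limiting reagent.
(b) Moles of NaCl = 2.23012 mol HCl × (1/1) = 2.23012 mol; mass = 2.23012 mol × 58.44 g/mol = 130.3 g
(c) NaOH consumed = 2.23012 × (1/1) = 2.23012 mol; remaining = 3.01 − 2.23012 = 0.779885 mol; mass = 0.779885 mol × 40.0 g/mol = 31.2 g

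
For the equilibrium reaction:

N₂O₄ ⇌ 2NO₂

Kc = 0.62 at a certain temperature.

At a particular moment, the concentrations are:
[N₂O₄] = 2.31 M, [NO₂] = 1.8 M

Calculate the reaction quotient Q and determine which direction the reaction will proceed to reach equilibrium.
Q = 1.403, Q > K, reaction proceeds reverse (toward reactants)

Q = ([NO₂]^2) / ([N₂O₄])
  = ((1.8)^2) / ((2.31)) = 3.24/2.31 = 1.403
Since Q = 1.403 > Kc = 0.62, the reaction proceeds reverse (toward reactants) to reach equilibrium.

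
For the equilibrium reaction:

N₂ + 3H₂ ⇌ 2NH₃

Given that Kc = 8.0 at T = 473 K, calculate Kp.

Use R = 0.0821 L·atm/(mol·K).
K_p = 0.0053

Δn = (moles gaseous products) − (moles gaseous reactants) = -2
T = 473 K; RT = 0.0821 × 473 = 38.8333
Kp = Kc·(RT)^Δn = 8.0 × (38.8333)^-2 = 8.0 × 0.000663119 = 0.0053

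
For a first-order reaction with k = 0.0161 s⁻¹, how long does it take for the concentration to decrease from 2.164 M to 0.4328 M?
99.97 s

From ln[A] = ln[A]₀ - k·t: t = ln([A]₀/[A])/k = ln(2.164/0.4328)/0.0161 = ln(5.0000)/0.0161 = 1.6094/0.0161 = 99.97 s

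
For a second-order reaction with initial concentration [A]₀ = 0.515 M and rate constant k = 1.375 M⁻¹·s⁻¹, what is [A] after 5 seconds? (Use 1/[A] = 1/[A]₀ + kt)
0.1134 M

1/[A] = 1/[A]₀ + k·t = 1/0.515 + (1.375)·(5) = 1.9417 + 6.8750 = 8.8167
[A] = 1/8.8167 = 0.1134 M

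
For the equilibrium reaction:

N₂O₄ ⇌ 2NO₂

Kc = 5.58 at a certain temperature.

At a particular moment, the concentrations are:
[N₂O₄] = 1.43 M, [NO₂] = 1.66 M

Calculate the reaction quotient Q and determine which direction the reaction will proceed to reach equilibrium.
Q = 1.927, Q < K, reaction proceeds forward (toward products)

Q = ([NO₂]^2) / ([N₂O₄])
  = ((1.66)^2) / ((1.43)) = 2.7556/1.43 = 1.927
Since Q = 1.927 < Kc = 5.58, the reaction proceeds forward (toward products) to reach equilibrium.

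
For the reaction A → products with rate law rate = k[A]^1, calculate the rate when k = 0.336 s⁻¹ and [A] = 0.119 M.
0.03998 M/s

rate = k·[A]^1 = 0.336·(0.119)^1 = 0.336·0.119 = 0.03998 M/s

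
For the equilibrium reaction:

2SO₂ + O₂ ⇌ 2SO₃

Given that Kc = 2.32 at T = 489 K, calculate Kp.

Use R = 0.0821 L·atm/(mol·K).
K_p = 0.0578

Δn = (moles gaseous products) − (moles gaseous reactants) = -1
T = 489 K; RT = 0.0821 × 489 = 40.1469
Kp = Kc·(RT)^Δn = 2.32 × (40.1469)^-1 = 2.32 × 0.0249085 = 0.0578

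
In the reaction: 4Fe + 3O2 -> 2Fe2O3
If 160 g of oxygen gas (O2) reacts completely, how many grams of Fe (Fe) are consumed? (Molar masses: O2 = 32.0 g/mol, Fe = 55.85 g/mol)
Moles of O2 = 160 g ÷ 32.0 g/mol = 5 mol
Mole ratio: 4 mol Fe / 3 mol O2
Moles of Fe = 5 × (4/3) = 6.66667 mol
Mass of Fe = 6.66667 mol × 55.85 g/mol = 372.3 g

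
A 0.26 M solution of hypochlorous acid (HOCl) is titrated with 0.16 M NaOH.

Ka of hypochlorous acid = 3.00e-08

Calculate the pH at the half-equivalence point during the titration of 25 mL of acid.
pH = pKa = 7.52

At the half-equivalence point, [HA] = [A⁻], so by Henderson–Hasselbalch pH = pKa + log(1) = pKa.
pKa = −log(3.00e-08) = 7.52.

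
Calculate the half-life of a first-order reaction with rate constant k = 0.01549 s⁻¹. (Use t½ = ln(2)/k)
44.75 s

t½ = ln(2)/k = 0.6931/0.01549 = 44.75 s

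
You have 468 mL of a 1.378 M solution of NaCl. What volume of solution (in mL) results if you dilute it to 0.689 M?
Using M₁V₁ = M₂V₂:
1.378 × 468 = 0.689 × V₂
V₂ = (1.378 × 468) / 0.689 = 936 mL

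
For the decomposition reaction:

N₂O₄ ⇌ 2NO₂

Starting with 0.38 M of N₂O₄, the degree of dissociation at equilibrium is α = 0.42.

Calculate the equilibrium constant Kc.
K_c = 0.4623

x = α·[A]₀ = 0.42 × 0.38 = 0.1596 M dissociated.
At eq: [N₂O₄] = 0.38 − 0.1596 = 0.2204 M; [NO₂] = 2x = 0.3192 M.
Kc = [NO₂]²/[N₂O₄] = (0.3192)²/0.2204 = 0.4623.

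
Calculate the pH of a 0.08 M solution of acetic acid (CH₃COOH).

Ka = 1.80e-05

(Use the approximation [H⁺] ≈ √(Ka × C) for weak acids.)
pH = 2.92

[H⁺] = √(Ka × C) = √(1.80e-05 × 0.08) = 1.2000e-03. pH = -log(1.2000e-03)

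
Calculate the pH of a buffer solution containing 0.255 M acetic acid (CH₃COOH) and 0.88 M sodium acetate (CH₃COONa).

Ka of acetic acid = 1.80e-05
pH = 5.28

pKa = -log(1.80e-05) = 4.74. pH = pKa + log([A⁻]/[HA]) = 4.74 + log(0.88/0.255)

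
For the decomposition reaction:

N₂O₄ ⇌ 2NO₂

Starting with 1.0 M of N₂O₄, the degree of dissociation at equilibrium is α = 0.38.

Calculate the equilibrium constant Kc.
K_c = 0.9316

x = α·[A]₀ = 0.38 × 1.0 = 0.38 M dissociated.
At eq: [N₂O₄] = 1.0 − 0.38 = 0.62 M; [NO₂] = 2x = 0.76 M.
Kc = [NO₂]²/[N₂O₄] = (0.76)²/0.62 = 0.9316.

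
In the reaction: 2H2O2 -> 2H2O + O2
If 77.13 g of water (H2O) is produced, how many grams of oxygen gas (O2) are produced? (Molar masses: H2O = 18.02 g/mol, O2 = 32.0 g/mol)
Moles of H2O = 77.13 g ÷ 18.02 g/mol = 4.28024 mol
Mole ratio: 1 mol O2 / 2 mol H2O
Moles of O2 = 4.28024 × (1/2) = 2.14012 mol
Mass of O2 = 2.14012 mol × 32.0 g/mol = 68.48 g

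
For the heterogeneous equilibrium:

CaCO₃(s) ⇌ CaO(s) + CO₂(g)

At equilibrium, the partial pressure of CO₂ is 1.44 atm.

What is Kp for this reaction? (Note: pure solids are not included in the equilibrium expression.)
K_p = 1.44

Solids (CaCO₃, CaO) have activity 1 and are excluded.
Kp = P(CO₂) = 1.44.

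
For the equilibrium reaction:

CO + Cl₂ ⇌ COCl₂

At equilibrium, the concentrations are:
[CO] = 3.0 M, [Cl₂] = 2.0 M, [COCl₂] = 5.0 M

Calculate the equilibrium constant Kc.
K_c = 0.8333

Kc = ([COCl₂]) / ([CO] × [Cl₂])
   = ((5.0)) / ((3.0)·(2.0))
   = 5 / 6 = 0.8333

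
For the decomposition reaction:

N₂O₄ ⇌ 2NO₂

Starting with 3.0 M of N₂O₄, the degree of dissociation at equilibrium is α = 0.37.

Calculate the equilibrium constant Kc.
K_c = 2.6076

x = α·[A]₀ = 0.37 × 3.0 = 1.11 M dissociated.
At eq: [N₂O₄] = 3.0 − 1.11 = 1.89 M; [NO₂] = 2x = 2.22 M.
Kc = [NO₂]²/[N₂O₄] = (2.22)²/1.89 = 2.608.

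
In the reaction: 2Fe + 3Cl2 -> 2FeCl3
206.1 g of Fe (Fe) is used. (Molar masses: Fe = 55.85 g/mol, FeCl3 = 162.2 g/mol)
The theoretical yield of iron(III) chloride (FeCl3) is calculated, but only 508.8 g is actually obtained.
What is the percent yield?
Moles of Fe = 206.1 g ÷ 55.85 g/mol = 3.69024 mol
Mole ratio: 2 mol FeCl3 / 2 mol Fe
Moles of FeCl3 = 3.69024 × (2/2) = 3.69024 mol
Theoretical yield = 3.69024 mol × 162.2 g/mol = 598.56 g
Actual yield = 508.8 g
Percent yield = (508.8 / 598.56) × 100% = 85.0%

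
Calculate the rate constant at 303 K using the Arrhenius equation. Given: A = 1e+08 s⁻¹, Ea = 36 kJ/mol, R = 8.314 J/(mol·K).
6.22e+01 s⁻¹

k = A·exp(-Ea/(R·T)) = 1e+08·exp(-36000/(8.314·303)) = 1e+08·exp(-14.2906) = 1e+08·6.2184e-07 = 6.22e+01 s⁻¹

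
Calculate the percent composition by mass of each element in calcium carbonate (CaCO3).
Ca: 40.04%, C: 12.00%, O: 47.96%

Molar mass of CaCO3 = 100.09 g/mol
% Ca = (1 × 40.08) / 100.09 × 100% = 40.08 / 100.09 × 100% = 40.04%
% C = (1 × 12.01) / 100.09 × 100% = 12.01 / 100.09 × 100% = 12.00%
% O = (3 × 16.0) / 100.09 × 100% = 48 / 100.09 × 100% = 47.96%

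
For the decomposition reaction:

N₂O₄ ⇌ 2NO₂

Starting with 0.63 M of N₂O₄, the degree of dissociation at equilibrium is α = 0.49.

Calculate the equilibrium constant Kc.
K_c = 1.1864

x = α·[A]₀ = 0.49 × 0.63 = 0.3087 M dissociated.
At eq: [N₂O₄] = 0.63 − 0.3087 = 0.3213 M; [NO₂] = 2x = 0.6174 M.
Kc = [NO₂]²/[N₂O₄] = (0.6174)²/0.3213 = 1.186.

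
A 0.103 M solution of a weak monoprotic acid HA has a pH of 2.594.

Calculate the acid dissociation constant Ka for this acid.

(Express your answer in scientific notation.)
K_a = 6.46e-05

[H⁺] = 10^(−pH) = 10^(−2.594) = 2.547e-03 M. For HA ⇌ H⁺ + A⁻, Ka = x²/(C − x) = (2.547e-03)²/(0.103 − 2.547e-03) = 6.46e-05.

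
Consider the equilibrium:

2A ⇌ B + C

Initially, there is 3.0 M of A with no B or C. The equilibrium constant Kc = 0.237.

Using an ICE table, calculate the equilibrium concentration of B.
[B] = 0.740 M

ICE: [A] = 3.0 − 2x, [B] = [C] = x.
Kc = x²/(3.0 − 2x)² = 0.237 ⇒ √Kc = x/(3.0 − 2x).
x = √0.237·3.0/(1 + 2√0.237) = 0.48683·3.0/1.9737 = 0.73999.
[B] = x = 0.740 M.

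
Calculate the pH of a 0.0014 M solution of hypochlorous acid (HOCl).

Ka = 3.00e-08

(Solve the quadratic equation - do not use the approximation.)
pH = 5.19

x² + Ka×x - Ka×C = 0. Using quadratic formula: [H⁺] = 6.4658e-06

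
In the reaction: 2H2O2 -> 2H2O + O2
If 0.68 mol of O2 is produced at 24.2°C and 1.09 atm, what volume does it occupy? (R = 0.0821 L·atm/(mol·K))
T = 24.2°C + 273.15 = 297.35 K
V = nRT/P = (0.68 × 0.0821 × 297.35) / 1.09
V = 15.23 L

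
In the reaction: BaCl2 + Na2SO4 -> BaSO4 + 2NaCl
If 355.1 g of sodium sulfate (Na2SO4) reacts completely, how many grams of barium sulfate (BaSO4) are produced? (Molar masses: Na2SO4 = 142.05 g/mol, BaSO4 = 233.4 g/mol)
Moles of Na2SO4 = 355.1 g ÷ 142.05 g/mol = 2.49982 mol
Mole ratio: 1 mol BaSO4 / 1 mol Na2SO4
Moles of BaSO4 = 2.49982 × (1/1) = 2.49982 mol
Mass of BaSO4 = 2.49982 mol × 233.4 g/mol = 583.5 g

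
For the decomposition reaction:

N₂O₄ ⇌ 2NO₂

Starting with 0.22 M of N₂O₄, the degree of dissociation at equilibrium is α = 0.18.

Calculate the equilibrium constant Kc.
K_c = 0.0348

x = α·[A]₀ = 0.18 × 0.22 = 0.0396 M dissociated.
At eq: [N₂O₄] = 0.22 − 0.0396 = 0.1804 M; [NO₂] = 2x = 0.0792 M.
Kc = [NO₂]²/[N₂O₄] = (0.0792)²/0.1804 = 0.03477.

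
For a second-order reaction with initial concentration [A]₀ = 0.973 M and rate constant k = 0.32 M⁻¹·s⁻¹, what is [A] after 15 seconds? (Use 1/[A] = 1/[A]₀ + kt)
0.1716 M

1/[A] = 1/[A]₀ + k·t = 1/0.973 + (0.32)·(15) = 1.0277 + 4.8000 = 5.8277
[A] = 1/5.8277 = 0.1716 M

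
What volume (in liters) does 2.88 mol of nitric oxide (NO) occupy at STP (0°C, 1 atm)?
At STP, 1 mol of gas occupies 22.4 L
Volume = 2.88 mol × 22.4 L/mol = 64.51 L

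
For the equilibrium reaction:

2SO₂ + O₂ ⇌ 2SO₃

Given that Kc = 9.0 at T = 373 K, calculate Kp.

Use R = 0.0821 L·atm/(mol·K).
K_p = 0.2939

Δn = (moles gaseous products) − (moles gaseous reactants) = -1
T = 373 K; RT = 0.0821 × 373 = 30.6233
Kp = Kc·(RT)^Δn = 9.0 × (30.6233)^-1 = 9.0 × 0.0326549 = 0.2939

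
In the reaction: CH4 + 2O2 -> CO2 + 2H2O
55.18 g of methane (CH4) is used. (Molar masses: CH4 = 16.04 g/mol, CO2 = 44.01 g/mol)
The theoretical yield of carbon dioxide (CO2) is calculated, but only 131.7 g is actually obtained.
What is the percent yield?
Moles of CH4 = 55.18 g ÷ 16.04 g/mol = 3.44015 mol
Mole ratio: 1 mol CO2 / 1 mol CH4
Moles of CO2 = 3.44015 × (1/1) = 3.44015 mol
Theoretical yield = 3.44015 mol × 44.01 g/mol = 151.4 g
Actual yield = 131.7 g
Percent yield = (131.7 / 151.4) × 100% = 87.0%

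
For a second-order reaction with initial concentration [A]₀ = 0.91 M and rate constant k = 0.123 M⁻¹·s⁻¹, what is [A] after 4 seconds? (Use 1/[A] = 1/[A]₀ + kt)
0.6286 M

1/[A] = 1/[A]₀ + k·t = 1/0.91 + (0.123)·(4) = 1.0989 + 0.4920 = 1.5909
[A] = 1/1.5909 = 0.6286 M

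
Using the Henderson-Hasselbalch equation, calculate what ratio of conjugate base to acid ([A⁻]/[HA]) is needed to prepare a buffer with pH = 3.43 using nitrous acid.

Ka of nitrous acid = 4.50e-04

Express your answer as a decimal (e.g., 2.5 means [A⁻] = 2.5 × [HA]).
[A⁻]/[HA] = 1.211

pKa = −log(4.50e-04) = 3.3468. pH = pKa + log([A⁻]/[HA]). 3.43 = 3.3468 + log(ratio). log(ratio) = 3.43 − 3.3468 = 0.0832. ratio = 10^(0.0832) = 1.211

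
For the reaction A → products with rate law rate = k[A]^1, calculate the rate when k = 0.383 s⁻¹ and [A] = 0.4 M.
0.1532 M/s

rate = k·[A]^1 = 0.383·(0.4)^1 = 0.383·0.4 = 0.1532 M/s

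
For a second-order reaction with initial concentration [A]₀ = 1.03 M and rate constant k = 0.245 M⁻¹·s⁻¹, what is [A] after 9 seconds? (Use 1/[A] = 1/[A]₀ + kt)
0.3149 M

1/[A] = 1/[A]₀ + k·t = 1/1.03 + (0.245)·(9) = 0.9709 + 2.2050 = 3.1759
[A] = 1/3.1759 = 0.3149 M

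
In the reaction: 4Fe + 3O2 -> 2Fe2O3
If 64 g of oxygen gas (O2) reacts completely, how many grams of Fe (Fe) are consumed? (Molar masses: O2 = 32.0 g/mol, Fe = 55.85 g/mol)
Moles of O2 = 64 g ÷ 32.0 g/mol = 2 mol
Mole ratio: 4 mol Fe / 3 mol O2
Moles of Fe = 2 × (4/3) = 2.66667 mol
Mass of Fe = 2.66667 mol × 55.85 g/mol = 148.9 g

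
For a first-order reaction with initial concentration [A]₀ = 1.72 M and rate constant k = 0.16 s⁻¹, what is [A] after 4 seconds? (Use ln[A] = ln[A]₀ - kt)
0.9069 M

ln[A] = ln[A]₀ - k·t = ln(1.72) - (0.16)·(4) = 0.5423 - 0.6400 = -0.0977
[A] = e^(-0.0977) = 0.9069 M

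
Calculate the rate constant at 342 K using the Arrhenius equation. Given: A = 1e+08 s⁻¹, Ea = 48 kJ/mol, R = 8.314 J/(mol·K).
4.66e+00 s⁻¹

k = A·exp(-Ea/(R·T)) = 1e+08·exp(-48000/(8.314·342)) = 1e+08·exp(-16.8813) = 1e+08·4.6618e-08 = 4.66e+00 s⁻¹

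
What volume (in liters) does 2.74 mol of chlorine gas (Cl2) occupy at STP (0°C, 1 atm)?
At STP, 1 mol of gas occupies 22.4 L
Volume = 2.74 mol × 22.4 L/mol = 61.38 L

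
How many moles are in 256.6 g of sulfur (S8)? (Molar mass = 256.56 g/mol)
Moles = 256.6 g ÷ 256.56 g/mol = 1 mol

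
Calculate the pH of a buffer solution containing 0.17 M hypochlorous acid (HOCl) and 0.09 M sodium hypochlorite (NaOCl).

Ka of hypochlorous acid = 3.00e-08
pH = 7.25

pKa = -log(3.00e-08) = 7.52. pH = pKa + log([A⁻]/[HA]) = 7.52 + log(0.09/0.17)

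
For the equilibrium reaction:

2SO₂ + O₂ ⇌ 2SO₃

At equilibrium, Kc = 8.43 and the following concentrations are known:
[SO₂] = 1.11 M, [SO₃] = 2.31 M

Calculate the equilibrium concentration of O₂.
[O₂] = 0.5137 M

Kc = ([SO₃]^2) / ([SO₂]^2 × [O₂]) = 8.43
[O₂]^1 = (product terms)/(Kc · other reactant terms) = 5.3361 / (8.43 · 1.2321) = 0.51375
[O₂] = 0.5137 M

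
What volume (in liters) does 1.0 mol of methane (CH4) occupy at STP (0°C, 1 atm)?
At STP, 1 mol of gas occupies 22.4 L
Volume = 1.0 mol × 22.4 L/mol = 22.40 L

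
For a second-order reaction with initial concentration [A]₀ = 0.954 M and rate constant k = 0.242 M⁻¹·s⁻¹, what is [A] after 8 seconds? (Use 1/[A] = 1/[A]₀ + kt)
0.3351 M

1/[A] = 1/[A]₀ + k·t = 1/0.954 + (0.242)·(8) = 1.0482 + 1.9360 = 2.9842
[A] = 1/2.9842 = 0.3351 M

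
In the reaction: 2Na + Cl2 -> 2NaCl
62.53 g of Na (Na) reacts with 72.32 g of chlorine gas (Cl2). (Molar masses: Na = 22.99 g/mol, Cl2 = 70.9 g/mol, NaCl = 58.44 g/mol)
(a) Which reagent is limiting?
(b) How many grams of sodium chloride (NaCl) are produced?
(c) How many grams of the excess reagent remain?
(a) Cl2, (b) 119.2 g, (c) 15.63 g

Moles of Na = 62.53 g ÷ 22.99 g/mol = 2.71988 mol
Moles of Cl2 = 72.32 g ÷ 70.9 g/mol = 1.02003 mol
Moles ÷ coefficient: Na: 2.71988/2 = 1.36, Cl2: 1.02003/1 = 1.02
(a) Cl2 has the smaller value, so Cl2 is the limiting reagent.
(b) Moles of NaCl = 1.02003 mol Cl2 × (2/1) = 2.04006 mol; mass = 2.04006 mol × 58.44 g/mol = 119.2 g
(c) Na consumed = 1.02003 × (2/1) = 2.04006 mol; remaining = 2.71988 − 2.04006 = 0.679822 mol; mass = 0.679822 mol × 22.99 g/mol = 15.63 g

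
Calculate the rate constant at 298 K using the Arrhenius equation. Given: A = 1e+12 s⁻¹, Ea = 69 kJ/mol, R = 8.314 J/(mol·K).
8.03e-01 s⁻¹

k = A·exp(-Ea/(R·T)) = 1e+12·exp(-69000/(8.314·298)) = 1e+12·exp(-27.8498) = 1e+12·8.0346e-13 = 8.03e-01 s⁻¹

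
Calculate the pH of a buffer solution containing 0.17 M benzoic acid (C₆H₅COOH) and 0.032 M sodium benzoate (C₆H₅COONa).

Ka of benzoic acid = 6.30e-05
pH = 3.48

pKa = -log(6.30e-05) = 4.20. pH = pKa + log([A⁻]/[HA]) = 4.20 + log(0.032/0.17)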